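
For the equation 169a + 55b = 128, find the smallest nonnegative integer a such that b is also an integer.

32

gcd(169, 55):
  169 = 3·55 + 4
  55 = 13·4 + 3
  4 = 1·3 + 1
  3 = 3·1
so gcd(169, 55) = 1.
1 divides 128, so solutions exist.
Back-substitute for Bézout coefficients:
  1 = 4 - 1·3
  ... = 169·(14) + 55·(-43)
Scale by 128/1 = 128: (a₀, b₀) = (1792, -5504).
General solution: a = 1792 + 55t, b = -5504 - 169t for integer t.
a ≥ 0: smallest is 1792 mod 55 = 32 (at t = -32), with b = -96.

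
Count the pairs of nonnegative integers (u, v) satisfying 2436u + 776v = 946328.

gcd(2436, 776) = 4.
By Bézout, 2436·(-79) + 776·(248) = 4.
One solution: (176, 667).
General: u = 176 + 194t, v = 667 - 609t.
u ≥ 0 ⇒ t ≥ 0; v ≥ 0 ⇒ t ≤ 1. So t ∈ [0, 1]: 2 solutions.

2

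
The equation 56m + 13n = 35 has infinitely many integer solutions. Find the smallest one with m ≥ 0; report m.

12

gcd(56, 13) = 1.
1 divides 35, so solutions exist.
By Bézout, 56×(-3) + 13×(13) = 1.
Scale by 35/1 = 35: (m₀, n₀) = (-105, 455).
General solution: m = -105 + 13t, n = 455 - 56t for integer t.
m ≥ 0: smallest is -105 mod 13 = 12 (at t = 9), with n = -49.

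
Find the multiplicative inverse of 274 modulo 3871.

3207

gcd(3871, 274):
  3871 = 14×274 + 35
  274 = 7×35 + 29
  35 = 1×29 + 6
  29 = 4×6 + 5
  6 = 1×5 + 1
  5 = 5×1
so gcd(3871, 274) = 1.
Back-substitute for Bézout coefficients:
  1 = 6 - 1×5
  ... = 274×(-664) + 3871×(47)
So 274×-664 ≡ 1 (mod 3871), and -664 mod 3871 = 3207.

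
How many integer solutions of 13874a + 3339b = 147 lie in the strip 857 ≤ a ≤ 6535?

gcd(13874, 3339):
  13874 = 4·3339 + 518
  3339 = 6·518 + 231
  518 = 2·231 + 56
  231 = 4·56 + 7
  56 = 8·7
so gcd(13874, 3339) = 7.
Back-substitute for Bézout coefficients:
  7 = 231 - 4·56
  ... = 13874·(-58) + 3339·(241)
Scale by 21: particular solution (-1218, 5061); reduce a mod 477: (213, -885).
General solution: a = 213 + 477t, b = -885 - 1982t for integer t.
857 ≤ 213 + 477t ≤ 6535 gives t ∈ [2, 13], which is 12 values.

12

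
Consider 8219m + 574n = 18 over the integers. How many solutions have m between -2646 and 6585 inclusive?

16

gcd(8219, 574):
  8219 = 14·574 + 183
  574 = 3·183 + 25
  183 = 7·25 + 8
  25 = 3·8 + 1
  8 = 8·1
so gcd(8219, 574) = 1.
Back-substitute for Bézout coefficients:
  1 = 25 - 3·8
  ... = 8219·(-69) + 574·(988)
Scale by 18: particular solution (-1242, 17784); reduce m mod 574: (480, -6873).
General solution: m = 480 + 574t, n = -6873 - 8219t for integer t.
-2646 ≤ 480 + 574t ≤ 6585 gives t ∈ [-5, 10], which is 16 values.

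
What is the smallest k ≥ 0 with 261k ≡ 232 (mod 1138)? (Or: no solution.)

gcd(1138, 261) = 1  (1138 = 4*261 + 94, 261 = 2*94 + 73, 94 = 1*73 + 21, 73 = 3*21 + 10, 21 = 2*10 + 1, 10 = 10*1).
1 divides 232, so solutions exist.
Back-substituting, 261*(-109) + 1138*(25) = 1.
So 261*(-109) ≡ 1 (mod 1138); multiply by 232: k ≡ -25288 (mod 1138).
Smallest nonnegative: k = -25288 mod 1138 = 886.

886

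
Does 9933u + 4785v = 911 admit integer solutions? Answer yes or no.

gcd(9933, 4785) = 33  (9933 = 2*4785 + 363, 4785 = 13*363 + 66, 363 = 5*66 + 33, 66 = 2*33).
33 does not divide 911 (remainder 20), so no integer solutions.

no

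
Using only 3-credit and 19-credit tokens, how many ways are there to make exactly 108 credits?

Need nonnegative integers with 3j + 19k = 108.
gcd(3, 19) = 1, and 3·(-6) + 19·(1) = 1.
So (j₀, k₀) = (-648, 108); general j = -648 + 19t, k = 108 - 3t.
j ≥ 0 ⇒ t ≥ 35; k ≥ 0 ⇒ t ≤ 36. That's 2 values of t.

2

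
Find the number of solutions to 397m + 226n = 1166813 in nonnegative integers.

gcd(397, 226):
  397 = 1×226 + 171
  226 = 1×171 + 55
  171 = 3×55 + 6
  55 = 9×6 + 1
  6 = 6×1
so gcd(397, 226) = 1.
Back-substitute for Bézout coefficients:
  1 = 55 - 9×6
  ... = 397×(-37) + 226×(65)
Scale by 1166813: one solution is (-43172081, 75842845). Reduce m mod 226: (21, 5126).
General: m = 21 + 226t, n = 5126 - 397t.
m ≥ 0 ⇒ t ≥ 0; n ≥ 0 ⇒ t ≤ 12. So t ∈ [0, 12]: 13 solutions.

13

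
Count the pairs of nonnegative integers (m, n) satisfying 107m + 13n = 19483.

14

gcd(107, 13) = 1  (107 = 8×13 + 3, 13 = 4×3 + 1, 3 = 3×1).
Back-substituting, 107×(-4) + 13×(33) = 1.
Scale by 19483: one solution is (-77932, 642939). Reduce m mod 13: (3, 1474).
General: m = 3 + 13t, n = 1474 - 107t.
m ≥ 0 ⇒ t ≥ 0; n ≥ 0 ⇒ t ≤ 13. So t ∈ [0, 13]: 14 solutions.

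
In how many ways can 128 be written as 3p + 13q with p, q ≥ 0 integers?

3

gcd(13, 3):
  13 = 4·3 + 1
  3 = 3·1
so gcd(13, 3) = 1.
Back-substitute for Bézout coefficients:
  1 = 13 - 4·3
  ... = 3·(-4) + 13·(1)
Scale by 128: one solution is (-512, 128). Reduce p mod 13: (8, 8).
General: p = 8 + 13t, q = 8 - 3t.
p ≥ 0 ⇒ t ≥ 0; q ≥ 0 ⇒ t ≤ 2. So t ∈ [0, 2]: 3 solutions.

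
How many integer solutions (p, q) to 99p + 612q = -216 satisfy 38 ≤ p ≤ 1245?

gcd(612, 99) = 9.
By Bézout, 99×(31) + 612×(-5) = 9.
Particular solution: (4, -1).
General solution: p = 4 + 68t, q = -1 - 11t for integer t.
38 ≤ 4 + 68t ≤ 1245 gives t ∈ [1, 18], which is 18 values.

18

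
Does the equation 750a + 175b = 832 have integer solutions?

gcd(750, 175) = 25  (750 = 4×175 + 50, 175 = 3×50 + 25, 50 = 2×25).
25 does not divide 832 (remainder 7), so no integer solutions.

no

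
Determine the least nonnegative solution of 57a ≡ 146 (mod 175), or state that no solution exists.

153

gcd(175, 57) = 1.
1 divides 146, so solutions exist.
By Bézout, 57·(43) + 175·(-14) = 1.
So 57·(43) ≡ 1 (mod 175); multiply by 146: a ≡ 6278 (mod 175).
Smallest nonnegative: a = 6278 mod 175 = 153.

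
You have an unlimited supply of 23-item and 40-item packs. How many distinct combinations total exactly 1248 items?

1

Need nonnegative integers with 23j + 40k = 1248.
gcd(23, 40) = 1, and 23·(7) + 40·(-4) = 1.
So (j₀, k₀) = (8736, -4992); general j = 8736 + 40t, k = -4992 - 23t.
j ≥ 0 ⇒ t ≥ -218; k ≥ 0 ⇒ t ≤ -218. That's 1 value of t.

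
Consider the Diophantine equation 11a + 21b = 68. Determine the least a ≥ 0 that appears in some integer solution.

gcd(21, 11):
  21 = 1×11 + 10
  11 = 1×10 + 1
  10 = 10×1
so gcd(21, 11) = 1.
1 divides 68, so solutions exist.
Back-substitute for Bézout coefficients:
  1 = 11 - 1×10
  ... = 11×(2) + 21×(-1)
Scale by 68/1 = 68: (a₀, b₀) = (136, -68).
General solution: a = 136 + 21t, b = -68 - 11t for integer t.
a ≥ 0: smallest is 136 mod 21 = 10 (at t = -6), with b = -2.

10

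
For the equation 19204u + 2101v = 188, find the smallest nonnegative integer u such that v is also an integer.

1831

gcd(19204, 2101) = 1  (19204 = 9×2101 + 295, 2101 = 7×295 + 36, 295 = 8×36 + 7, 36 = 5×7 + 1, 7 = 7×1).
1 divides 188, so solutions exist.
Back-substituting, 19204×(-292) + 2101×(2669) = 1.
Scale by 188/1 = 188: (u₀, v₀) = (-54896, 501772).
General solution: u = -54896 + 2101t, v = 501772 - 19204t for integer t.
u ≥ 0: smallest is -54896 mod 2101 = 1831 (at t = 27), with v = -16736.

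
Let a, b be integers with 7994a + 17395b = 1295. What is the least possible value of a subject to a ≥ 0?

1865

gcd(17395, 7994):
  17395 = 2×7994 + 1407
  7994 = 5×1407 + 959
  1407 = 1×959 + 448
  959 = 2×448 + 63
  448 = 7×63 + 7
  63 = 9×7
so gcd(17395, 7994) = 7.
7 divides 1295, so solutions exist.
Back-substitute for Bézout coefficients:
  7 = 448 - 7×63
  ... = 7994×(-272) + 17395×(125)
Scale by 1295/7 = 185: (a₀, b₀) = (-50320, 23125).
General solution: a = -50320 + 2485t, b = 23125 - 1142t for integer t.
a ≥ 0: smallest is -50320 mod 2485 = 1865 (at t = 21), with b = -857.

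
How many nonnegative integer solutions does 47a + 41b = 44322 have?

gcd(47, 41):
  47 = 1·41 + 6
  41 = 6·6 + 5
  6 = 1·5 + 1
  5 = 5·1
so gcd(47, 41) = 1.
Back-substitute for Bézout coefficients:
  1 = 6 - 1·5
  ... = 47·(7) + 41·(-8)
Scale by 44322: one solution is (310254, -354576). Reduce a mod 41: (7, 1073).
General: a = 7 + 41t, b = 1073 - 47t.
a ≥ 0 ⇒ t ≥ 0; b ≥ 0 ⇒ t ≤ 22. So t ∈ [0, 22]: 23 solutions.

23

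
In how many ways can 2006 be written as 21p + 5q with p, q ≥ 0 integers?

gcd(21, 5) = 1.
By Bézout, 21·(1) + 5·(-4) = 1.
One solution: (1, 397).
General: p = 1 + 5t, q = 397 - 21t.
p ≥ 0 ⇒ t ≥ 0; q ≥ 0 ⇒ t ≤ 18. So t ∈ [0, 18]: 19 solutions.

19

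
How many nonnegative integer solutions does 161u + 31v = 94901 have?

gcd(161, 31):
  161 = 5×31 + 6
  31 = 5×6 + 1
  6 = 6×1
so gcd(161, 31) = 1.
Back-substitute for Bézout coefficients:
  1 = 31 - 5×6
  ... = 161×(-5) + 31×(26)
Scale by 94901: one solution is (-474505, 2467426). Reduce u mod 31: (12, 2999).
General: u = 12 + 31t, v = 2999 - 161t.
u ≥ 0 ⇒ t ≥ 0; v ≥ 0 ⇒ t ≤ 18. So t ∈ [0, 18]: 19 solutions.

19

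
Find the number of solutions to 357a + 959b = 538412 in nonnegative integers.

gcd(959, 357) = 7  (959 = 2×357 + 245, 357 = 1×245 + 112, 245 = 2×112 + 21, 112 = 5×21 + 7, 21 = 3×7).
Back-substituting, 357×(43) + 959×(-16) = 7.
Scale by 76916: one solution is (3307388, -1230656). Reduce a mod 137: (71, 535).
General: a = 71 + 137t, b = 535 - 51t.
a ≥ 0 ⇒ t ≥ 0; b ≥ 0 ⇒ t ≤ 10. So t ∈ [0, 10]: 11 solutions.

11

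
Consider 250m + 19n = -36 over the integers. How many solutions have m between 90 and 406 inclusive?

17

gcd(250, 19) = 1.
By Bézout, 250×(-6) + 19×(79) = 1.
Particular solution: (7, -94).
General solution: m = 7 + 19t, n = -94 - 250t for integer t.
90 ≤ 7 + 19t ≤ 406 gives t ∈ [5, 21], which is 17 values.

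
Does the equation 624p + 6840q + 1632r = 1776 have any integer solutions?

yes

gcd(6840, 624) = 24  (6840 = 10*624 + 600, 624 = 1*600 + 24, 600 = 25*24).
gcd(24, 1632) = 24.
24 divides 1776, so integer solutions exist.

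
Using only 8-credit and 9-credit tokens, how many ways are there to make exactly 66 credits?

1

Need nonnegative integers with 8j + 9k = 66.
gcd(8, 9) = 1, and 8·(-1) + 9·(1) = 1.
So (j₀, k₀) = (-66, 66); general j = -66 + 9t, k = 66 - 8t.
j ≥ 0 ⇒ t ≥ 8; k ≥ 0 ⇒ t ≤ 8. That's 1 value of t.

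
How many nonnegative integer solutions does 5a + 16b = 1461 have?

19

gcd(16, 5) = 1.
By Bézout, 5·(-3) + 16·(1) = 1.
One solution: (1, 91).
General: a = 1 + 16t, b = 91 - 5t.
a ≥ 0 ⇒ t ≥ 0; b ≥ 0 ⇒ t ≤ 18. So t ∈ [0, 18]: 19 solutions.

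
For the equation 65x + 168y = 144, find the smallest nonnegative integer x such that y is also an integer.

72

gcd(168, 65):
  168 = 2×65 + 38
  65 = 1×38 + 27
  38 = 1×27 + 11
  27 = 2×11 + 5
  11 = 2×5 + 1
  5 = 5×1
so gcd(168, 65) = 1.
1 divides 144, so solutions exist.
Back-substitute for Bézout coefficients:
  1 = 11 - 2×5
  ... = 65×(-31) + 168×(12)
Scale by 144/1 = 144: (x₀, y₀) = (-4464, 1728).
General solution: x = -4464 + 168t, y = 1728 - 65t for integer t.
x ≥ 0: smallest is -4464 mod 168 = 72 (at t = 27), with y = -27.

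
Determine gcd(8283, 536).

1

gcd(8283, 536):
  8283 = 15×536 + 243
  536 = 2×243 + 50
  243 = 4×50 + 43
  50 = 1×43 + 7
  43 = 6×7 + 1
  7 = 7×1
so gcd(8283, 536) = 1.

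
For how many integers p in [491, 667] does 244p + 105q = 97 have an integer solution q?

gcd(244, 105) = 1  (244 = 2*105 + 34, 105 = 3*34 + 3, 34 = 11*3 + 1, 3 = 3*1).
Back-substituting, 244*(34) + 105*(-79) = 1.
Scale by 97: particular solution (3298, -7663); reduce p mod 105: (43, -99).
General solution: p = 43 + 105t, q = -99 - 244t for integer t.
491 ≤ 43 + 105t ≤ 667 gives t ∈ [5, 5], which is 1 value.

1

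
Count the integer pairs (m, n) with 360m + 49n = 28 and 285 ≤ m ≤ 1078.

gcd(360, 49):
  360 = 7*49 + 17
  49 = 2*17 + 15
  17 = 1*15 + 2
  15 = 7*2 + 1
  2 = 2*1
so gcd(360, 49) = 1.
Back-substitute for Bézout coefficients:
  1 = 15 - 7*2
  ... = 360*(-23) + 49*(169)
Scale by 28: particular solution (-644, 4732); reduce m mod 49: (42, -308).
General solution: m = 42 + 49t, n = -308 - 360t for integer t.
285 ≤ 42 + 49t ≤ 1078 gives t ∈ [5, 21], which is 17 values.

17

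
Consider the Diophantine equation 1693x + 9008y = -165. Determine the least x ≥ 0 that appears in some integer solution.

8263

gcd(9008, 1693) = 1  (9008 = 5*1693 + 543, 1693 = 3*543 + 64, 543 = 8*64 + 31, 64 = 2*31 + 2, 31 = 15*2 + 1, 2 = 2*1).
1 divides -165, so solutions exist.
Back-substituting, 1693*(-4363) + 9008*(820) = 1.
Scale by -165/1 = -165: (x₀, y₀) = (719895, -135300).
General solution: x = 719895 + 9008t, y = -135300 - 1693t for integer t.
x ≥ 0: smallest is 719895 mod 9008 = 8263 (at t = -79), with y = -1553.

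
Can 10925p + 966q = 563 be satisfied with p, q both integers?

gcd(10925, 966) = 23  (10925 = 11*966 + 299, 966 = 3*299 + 69, 299 = 4*69 + 23, 69 = 3*23).
23 does not divide 563 (remainder 11), so no integer solutions.

no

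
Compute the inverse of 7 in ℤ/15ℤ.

gcd(15, 7) = 1  (15 = 2·7 + 1, 7 = 7·1).
Back-substituting, 7·(-2) + 15·(1) = 1.
So 7·-2 ≡ 1 (mod 15), and -2 mod 15 = 13.

13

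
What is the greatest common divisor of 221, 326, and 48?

1

gcd(326, 221):
  326 = 1·221 + 105
  221 = 2·105 + 11
  105 = 9·11 + 6
  11 = 1·6 + 5
  6 = 1·5 + 1
  5 = 5·1
so gcd(326, 221) = 1.
gcd(1, 48) = 1.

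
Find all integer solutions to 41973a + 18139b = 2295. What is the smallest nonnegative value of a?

940

gcd(41973, 18139):
  41973 = 2·18139 + 5695
  18139 = 3·5695 + 1054
  5695 = 5·1054 + 425
  1054 = 2·425 + 204
  425 = 2·204 + 17
  204 = 12·17
so gcd(41973, 18139) = 17.
17 divides 2295, so solutions exist.
Back-substitute for Bézout coefficients:
  17 = 425 - 2·204
  ... = 41973·(86) + 18139·(-199)
Scale by 2295/17 = 135: (a₀, b₀) = (11610, -26865).
General solution: a = 11610 + 1067t, b = -26865 - 2469t for integer t.
a ≥ 0: smallest is 11610 mod 1067 = 940 (at t = -10), with b = -2175.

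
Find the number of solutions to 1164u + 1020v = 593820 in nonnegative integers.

gcd(1164, 1020) = 12  (1164 = 1·1020 + 144, 1020 = 7·144 + 12, 144 = 12·12).
Back-substituting, 1164·(-7) + 1020·(8) = 12.
Scale by 49485: one solution is (-346395, 395880). Reduce u mod 85: (65, 508).
General: u = 65 + 85t, v = 508 - 97t.
u ≥ 0 ⇒ t ≥ 0; v ≥ 0 ⇒ t ≤ 5. So t ∈ [0, 5]: 6 solutions.

6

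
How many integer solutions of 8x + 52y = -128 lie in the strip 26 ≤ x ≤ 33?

gcd(52, 8):
  52 = 6·8 + 4
  8 = 2·4
so gcd(52, 8) = 4.
Back-substitute for Bézout coefficients:
  4 = 52 - 6·8
  ... = 8·(-6) + 52·(1)
Scale by -32: particular solution (192, -32); reduce x mod 13: (10, -4).
General solution: x = 10 + 13t, y = -4 - 2t for integer t.
26 ≤ 10 + 13t ≤ 33 gives t ∈ [2, 1], which is 0 values.

0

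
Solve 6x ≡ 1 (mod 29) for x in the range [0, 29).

gcd(29, 6) = 1.
By Bézout, 6*(5) + 29*(-1) = 1.
So 6*5 ≡ 1 (mod 29), and 5 mod 29 = 5.

5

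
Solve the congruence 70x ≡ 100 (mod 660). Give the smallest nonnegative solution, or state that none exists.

gcd(660, 70) = 10.
10 divides 100, so solutions exist.
By Bézout, 70*(19) + 660*(-2) = 10.
So 70*(19) ≡ 10 (mod 660); multiply by 10: x ≡ 190 (mod 66).
Smallest nonnegative: x = 190 mod 66 = 58.

58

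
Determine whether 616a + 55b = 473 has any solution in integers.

yes

gcd(616, 55) = 11  (616 = 11·55 + 11, 55 = 5·11).
11 divides 473, so integer solutions exist.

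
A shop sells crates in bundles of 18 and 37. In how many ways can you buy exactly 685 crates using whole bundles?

1

Need nonnegative integers with 18j + 37k = 685.
gcd(18, 37) = 1, and 18·(-2) + 37·(1) = 1.
So (j₀, k₀) = (-1370, 685); general j = -1370 + 37t, k = 685 - 18t.
j ≥ 0 ⇒ t ≥ 38; k ≥ 0 ⇒ t ≤ 38. That's 1 value of t.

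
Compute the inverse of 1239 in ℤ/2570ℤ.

419

gcd(2570, 1239) = 1.
By Bézout, 1239·(419) + 2570·(-202) = 1.
So 1239·419 ≡ 1 (mod 2570), and 419 mod 2570 = 419.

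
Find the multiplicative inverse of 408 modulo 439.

354

gcd(439, 408) = 1  (439 = 1·408 + 31, 408 = 13·31 + 5, 31 = 6·5 + 1, 5 = 5·1).
Back-substituting, 408·(-85) + 439·(79) = 1.
So 408·-85 ≡ 1 (mod 439), and -85 mod 439 = 354.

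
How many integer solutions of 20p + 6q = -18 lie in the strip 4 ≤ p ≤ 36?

11

gcd(20, 6):
  20 = 3×6 + 2
  6 = 3×2
so gcd(20, 6) = 2.
Back-substitute for Bézout coefficients:
  2 = 20 - 3×6
  ... = 20×(1) + 6×(-3)
Scale by -9: particular solution (-9, 27); reduce p mod 3: (0, -3).
General solution: p = 0 + 3t, q = -3 - 10t for integer t.
4 ≤ 0 + 3t ≤ 36 gives t ∈ [2, 12], which is 11 values.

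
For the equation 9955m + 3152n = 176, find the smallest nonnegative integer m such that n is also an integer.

gcd(9955, 3152):
  9955 = 3·3152 + 499
  3152 = 6·499 + 158
  499 = 3·158 + 25
  158 = 6·25 + 8
  25 = 3·8 + 1
  8 = 8·1
so gcd(9955, 3152) = 1.
1 divides 176, so solutions exist.
Back-substitute for Bézout coefficients:
  1 = 25 - 3·8
  ... = 9955·(379) + 3152·(-1197)
Scale by 176/1 = 176: (m₀, n₀) = (66704, -210672).
General solution: m = 66704 + 3152t, n = -210672 - 9955t for integer t.
m ≥ 0: smallest is 66704 mod 3152 = 512 (at t = -21), with n = -1617.

512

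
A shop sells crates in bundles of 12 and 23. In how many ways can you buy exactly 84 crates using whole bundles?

1

Need nonnegative integers with 12j + 23k = 84.
gcd(12, 23) = 1, and 12·(2) + 23·(-1) = 1.
So (j₀, k₀) = (168, -84); general j = 168 + 23t, k = -84 - 12t.
j ≥ 0 ⇒ t ≥ -7; k ≥ 0 ⇒ t ≤ -7. That's 1 value of t.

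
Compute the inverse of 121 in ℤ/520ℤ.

gcd(520, 121) = 1  (520 = 4*121 + 36, 121 = 3*36 + 13, 36 = 2*13 + 10, 13 = 1*10 + 3, 10 = 3*3 + 1, 3 = 3*1).
Back-substituting, 121*(-159) + 520*(37) = 1.
So 121*-159 ≡ 1 (mod 520), and -159 mod 520 = 361.

361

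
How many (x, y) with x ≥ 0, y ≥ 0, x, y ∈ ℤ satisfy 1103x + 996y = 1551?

0

gcd(1103, 996):
  1103 = 1×996 + 107
  996 = 9×107 + 33
  107 = 3×33 + 8
  33 = 4×8 + 1
  8 = 8×1
so gcd(1103, 996) = 1.
Back-substitute for Bézout coefficients:
  1 = 33 - 4×8
  ... = 1103×(-121) + 996×(134)
Scale by 1551: one solution is (-187671, 207834). Reduce x mod 996: (573, -633).
General: x = 573 + 996t, y = -633 - 1103t.
x ≥ 0 ⇒ t ≥ 0; y ≥ 0 ⇒ t ≤ -1. So t ∈ [0, -1]: 0 solutions.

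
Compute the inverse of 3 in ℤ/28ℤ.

19

gcd(28, 3) = 1.
By Bézout, 3·(-9) + 28·(1) = 1.
So 3·-9 ≡ 1 (mod 28), and -9 mod 28 = 19.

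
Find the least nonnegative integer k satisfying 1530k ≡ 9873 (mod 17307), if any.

244

gcd(17307, 1530) = 9.
9 divides 9873, so solutions exist.
By Bézout, 1530*(-871) + 17307*(77) = 9.
So 1530*(-871) ≡ 9 (mod 17307); multiply by 1097: k ≡ -955487 (mod 1923).
Smallest nonnegative: k = -955487 mod 1923 = 244.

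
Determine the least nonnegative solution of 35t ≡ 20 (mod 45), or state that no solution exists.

gcd(45, 35) = 5  (45 = 1×35 + 10, 35 = 3×10 + 5, 10 = 2×5).
5 divides 20, so solutions exist.
Back-substituting, 35×(4) + 45×(-3) = 5.
So 35×(4) ≡ 5 (mod 45); multiply by 4: t ≡ 16 (mod 9).
Smallest nonnegative: t = 16 mod 9 = 7.

7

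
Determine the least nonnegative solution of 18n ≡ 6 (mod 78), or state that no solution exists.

9

gcd(78, 18) = 6  (78 = 4·18 + 6, 18 = 3·6).
6 divides 6, so solutions exist.
Back-substituting, 18·(-4) + 78·(1) = 6.
So 18·(-4) ≡ 6 (mod 78); multiply by 1: n ≡ -4 (mod 13).
Smallest nonnegative: n = -4 mod 13 = 9.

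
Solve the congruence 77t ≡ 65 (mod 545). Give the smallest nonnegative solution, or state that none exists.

gcd(545, 77) = 1.
1 divides 65, so solutions exist.
By Bézout, 77*(-92) + 545*(13) = 1.
So 77*(-92) ≡ 1 (mod 545); multiply by 65: t ≡ -5980 (mod 545).
Smallest nonnegative: t = -5980 mod 545 = 15.

15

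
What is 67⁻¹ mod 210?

gcd(210, 67) = 1  (210 = 3*67 + 9, 67 = 7*9 + 4, 9 = 2*4 + 1, 4 = 4*1).
Back-substituting, 67*(-47) + 210*(15) = 1.
So 67*-47 ≡ 1 (mod 210), and -47 mod 210 = 163.

163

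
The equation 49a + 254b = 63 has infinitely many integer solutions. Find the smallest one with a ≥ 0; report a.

219

gcd(254, 49) = 1  (254 = 5·49 + 9, 49 = 5·9 + 4, 9 = 2·4 + 1, 4 = 4·1).
1 divides 63, so solutions exist.
Back-substituting, 49·(-57) + 254·(11) = 1.
Scale by 63/1 = 63: (a₀, b₀) = (-3591, 693).
General solution: a = -3591 + 254t, b = 693 - 49t for integer t.
a ≥ 0: smallest is -3591 mod 254 = 219 (at t = 15), with b = -42.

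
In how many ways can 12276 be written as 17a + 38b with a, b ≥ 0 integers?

19

gcd(38, 17) = 1.
By Bézout, 17×(9) + 38×(-4) = 1.
One solution: (18, 315).
General: a = 18 + 38t, b = 315 - 17t.
a ≥ 0 ⇒ t ≥ 0; b ≥ 0 ⇒ t ≤ 18. So t ∈ [0, 18]: 19 solutions.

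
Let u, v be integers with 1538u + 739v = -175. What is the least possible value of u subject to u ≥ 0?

305

gcd(1538, 739):
  1538 = 2*739 + 60
  739 = 12*60 + 19
  60 = 3*19 + 3
  19 = 6*3 + 1
  3 = 3*1
so gcd(1538, 739) = 1.
1 divides -175, so solutions exist.
Back-substitute for Bézout coefficients:
  1 = 19 - 6*3
  ... = 1538*(-234) + 739*(487)
Scale by -175/1 = -175: (u₀, v₀) = (40950, -85225).
General solution: u = 40950 + 739t, v = -85225 - 1538t for integer t.
u ≥ 0: smallest is 40950 mod 739 = 305 (at t = -55), with v = -635.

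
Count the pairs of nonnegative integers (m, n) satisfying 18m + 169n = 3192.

1

gcd(169, 18):
  169 = 9*18 + 7
  18 = 2*7 + 4
  7 = 1*4 + 3
  4 = 1*3 + 1
  3 = 3*1
so gcd(169, 18) = 1.
Back-substitute for Bézout coefficients:
  1 = 4 - 1*3
  ... = 18*(47) + 169*(-5)
Scale by 3192: one solution is (150024, -15960). Reduce m mod 169: (121, 6).
General: m = 121 + 169t, n = 6 - 18t.
m ≥ 0 ⇒ t ≥ 0; n ≥ 0 ⇒ t ≤ 0. So t ∈ [0, 0]: 1 solution.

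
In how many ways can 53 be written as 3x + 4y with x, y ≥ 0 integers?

4

gcd(4, 3) = 1.
By Bézout, 3*(-1) + 4*(1) = 1.
One solution: (3, 11).
General: x = 3 + 4t, y = 11 - 3t.
x ≥ 0 ⇒ t ≥ 0; y ≥ 0 ⇒ t ≤ 3. So t ∈ [0, 3]: 4 solutions.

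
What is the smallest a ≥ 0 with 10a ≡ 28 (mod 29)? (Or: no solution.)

26

gcd(29, 10):
  29 = 2×10 + 9
  10 = 1×9 + 1
  9 = 9×1
so gcd(29, 10) = 1.
1 divides 28, so solutions exist.
Back-substitute for Bézout coefficients:
  1 = 10 - 1×9
  ... = 10×(3) + 29×(-1)
So 10×(3) ≡ 1 (mod 29); multiply by 28: a ≡ 84 (mod 29).
Smallest nonnegative: a = 84 mod 29 = 26.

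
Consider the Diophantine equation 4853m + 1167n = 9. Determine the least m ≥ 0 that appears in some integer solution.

429

gcd(4853, 1167):
  4853 = 4×1167 + 185
  1167 = 6×185 + 57
  185 = 3×57 + 14
  57 = 4×14 + 1
  14 = 14×1
so gcd(4853, 1167) = 1.
1 divides 9, so solutions exist.
Back-substitute for Bézout coefficients:
  1 = 57 - 4×14
  ... = 4853×(-82) + 1167×(341)
Scale by 9/1 = 9: (m₀, n₀) = (-738, 3069).
General solution: m = -738 + 1167t, n = 3069 - 4853t for integer t.
m ≥ 0: smallest is -738 mod 1167 = 429 (at t = 1), with n = -1784.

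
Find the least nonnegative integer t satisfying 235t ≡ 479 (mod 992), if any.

669

gcd(992, 235):
  992 = 4×235 + 52
  235 = 4×52 + 27
  52 = 1×27 + 25
  27 = 1×25 + 2
  25 = 12×2 + 1
  2 = 2×1
so gcd(992, 235) = 1.
1 divides 479, so solutions exist.
Back-substitute for Bézout coefficients:
  1 = 25 - 12×2
  ... = 235×(-477) + 992×(113)
So 235×(-477) ≡ 1 (mod 992); multiply by 479: t ≡ -228483 (mod 992).
Smallest nonnegative: t = -228483 mod 992 = 669.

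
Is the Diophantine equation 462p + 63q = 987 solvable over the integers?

gcd(462, 63) = 21  (462 = 7*63 + 21, 63 = 3*21).
21 divides 987, so integer solutions exist.

yes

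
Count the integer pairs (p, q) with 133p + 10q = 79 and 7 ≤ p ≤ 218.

21

gcd(133, 10) = 1.
By Bézout, 133*(-3) + 10*(40) = 1.
Particular solution: (3, -32).
General solution: p = 3 + 10t, q = -32 - 133t for integer t.
7 ≤ 3 + 10t ≤ 218 gives t ∈ [1, 21], which is 21 values.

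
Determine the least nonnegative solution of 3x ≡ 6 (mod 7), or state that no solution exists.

2

gcd(7, 3) = 1  (7 = 2*3 + 1, 3 = 3*1).
1 divides 6, so solutions exist.
Back-substituting, 3*(-2) + 7*(1) = 1.
So 3*(-2) ≡ 1 (mod 7); multiply by 6: x ≡ -12 (mod 7).
Smallest nonnegative: x = -12 mod 7 = 2.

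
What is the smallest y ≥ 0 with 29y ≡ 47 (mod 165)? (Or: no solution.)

gcd(165, 29) = 1.
1 divides 47, so solutions exist.
By Bézout, 29·(74) + 165·(-13) = 1.
So 29·(74) ≡ 1 (mod 165); multiply by 47: y ≡ 3478 (mod 165).
Smallest nonnegative: y = 3478 mod 165 = 13.

13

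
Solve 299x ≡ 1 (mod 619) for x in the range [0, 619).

gcd(619, 299) = 1  (619 = 2×299 + 21, 299 = 14×21 + 5, 21 = 4×5 + 1, 5 = 5×1).
Back-substituting, 299×(-118) + 619×(57) = 1.
So 299×-118 ≡ 1 (mod 619), and -118 mod 619 = 501.

501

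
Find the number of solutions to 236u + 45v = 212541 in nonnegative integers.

gcd(236, 45) = 1.
By Bézout, 236×(-4) + 45×(21) = 1.
One solution: (21, 4613).
General: u = 21 + 45t, v = 4613 - 236t.
u ≥ 0 ⇒ t ≥ 0; v ≥ 0 ⇒ t ≤ 19. So t ∈ [0, 19]: 20 solutions.

20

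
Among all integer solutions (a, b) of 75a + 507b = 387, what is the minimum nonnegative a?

66

gcd(507, 75) = 3  (507 = 6*75 + 57, 75 = 1*57 + 18, 57 = 3*18 + 3, 18 = 6*3).
3 divides 387, so solutions exist.
Back-substituting, 75*(-27) + 507*(4) = 3.
Scale by 387/3 = 129: (a₀, b₀) = (-3483, 516).
General solution: a = -3483 + 169t, b = 516 - 25t for integer t.
a ≥ 0: smallest is -3483 mod 169 = 66 (at t = 21), with b = -9.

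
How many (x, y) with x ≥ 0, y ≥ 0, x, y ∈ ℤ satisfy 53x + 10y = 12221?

23

gcd(53, 10):
  53 = 5·10 + 3
  10 = 3·3 + 1
  3 = 3·1
so gcd(53, 10) = 1.
Back-substitute for Bézout coefficients:
  1 = 10 - 3·3
  ... = 53·(-3) + 10·(16)
Scale by 12221: one solution is (-36663, 195536). Reduce x mod 10: (7, 1185).
General: x = 7 + 10t, y = 1185 - 53t.
x ≥ 0 ⇒ t ≥ 0; y ≥ 0 ⇒ t ≤ 22. So t ∈ [0, 22]: 23 solutions.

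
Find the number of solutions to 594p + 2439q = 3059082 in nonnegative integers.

gcd(2439, 594) = 9.
By Bézout, 594·(-78) + 2439·(19) = 9.
One solution: (157, 1216).
General: p = 157 + 271t, q = 1216 - 66t.
p ≥ 0 ⇒ t ≥ 0; q ≥ 0 ⇒ t ≤ 18. So t ∈ [0, 18]: 19 solutions.

19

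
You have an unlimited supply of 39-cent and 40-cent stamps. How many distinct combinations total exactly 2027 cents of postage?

Need nonnegative integers with 39j + 40k = 2027.
gcd(39, 40) = 1, and 39·(-1) + 40·(1) = 1.
So (j₀, k₀) = (-2027, 2027); general j = -2027 + 40t, k = 2027 - 39t.
j ≥ 0 ⇒ t ≥ 51; k ≥ 0 ⇒ t ≤ 51. That's 1 value of t.

1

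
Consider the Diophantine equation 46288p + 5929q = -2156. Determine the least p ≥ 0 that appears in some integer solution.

gcd(46288, 5929) = 11.
11 divides -2156, so solutions exist.
By Bézout, 46288×(57) + 5929×(-445) = 11.
Scale by -2156/11 = -196: (p₀, q₀) = (-11172, 87220).
General solution: p = -11172 + 539t, q = 87220 - 4208t for integer t.
p ≥ 0: smallest is -11172 mod 539 = 147 (at t = 21), with q = -1148.

147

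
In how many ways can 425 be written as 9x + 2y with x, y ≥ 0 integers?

24

gcd(9, 2) = 1.
By Bézout, 9*(1) + 2*(-4) = 1.
One solution: (1, 208).
General: x = 1 + 2t, y = 208 - 9t.
x ≥ 0 ⇒ t ≥ 0; y ≥ 0 ⇒ t ≤ 23. So t ∈ [0, 23]: 24 solutions.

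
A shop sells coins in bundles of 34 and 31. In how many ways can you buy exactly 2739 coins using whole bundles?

3

Need nonnegative integers with 34j + 31k = 2739.
gcd(34, 31) = 1, and 34·(-10) + 31·(11) = 1.
So (j₀, k₀) = (-27390, 30129); general j = -27390 + 31t, k = 30129 - 34t.
j ≥ 0 ⇒ t ≥ 884; k ≥ 0 ⇒ t ≤ 886. That's 3 values of t.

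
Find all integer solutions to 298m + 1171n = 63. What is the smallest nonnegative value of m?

gcd(1171, 298):
  1171 = 3*298 + 277
  298 = 1*277 + 21
  277 = 13*21 + 4
  21 = 5*4 + 1
  4 = 4*1
so gcd(1171, 298) = 1.
1 divides 63, so solutions exist.
Back-substitute for Bézout coefficients:
  1 = 21 - 5*4
  ... = 298*(279) + 1171*(-71)
Scale by 63/1 = 63: (m₀, n₀) = (17577, -4473).
General solution: m = 17577 + 1171t, n = -4473 - 298t for integer t.
m ≥ 0: smallest is 17577 mod 1171 = 12 (at t = -15), with n = -3.

12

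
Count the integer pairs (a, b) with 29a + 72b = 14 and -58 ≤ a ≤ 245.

gcd(72, 29) = 1  (72 = 2·29 + 14, 29 = 2·14 + 1, 14 = 14·1).
Back-substituting, 29·(5) + 72·(-2) = 1.
Scale by 14: particular solution (70, -28); reduce a mod 72: (70, -28).
General solution: a = 70 + 72t, b = -28 - 29t for integer t.
-58 ≤ 70 + 72t ≤ 245 gives t ∈ [-1, 2], which is 4 values.

4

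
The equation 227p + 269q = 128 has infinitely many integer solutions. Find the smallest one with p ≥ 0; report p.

61

gcd(269, 227):
  269 = 1*227 + 42
  227 = 5*42 + 17
  42 = 2*17 + 8
  17 = 2*8 + 1
  8 = 8*1
so gcd(269, 227) = 1.
1 divides 128, so solutions exist.
Back-substitute for Bézout coefficients:
  1 = 17 - 2*8
  ... = 227*(32) + 269*(-27)
Scale by 128/1 = 128: (p₀, q₀) = (4096, -3456).
General solution: p = 4096 + 269t, q = -3456 - 227t for integer t.
p ≥ 0: smallest is 4096 mod 269 = 61 (at t = -15), with q = -51.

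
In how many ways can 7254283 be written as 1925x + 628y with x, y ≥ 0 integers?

6

gcd(1925, 628) = 1.
By Bézout, 1925×(-291) + 628×(892) = 1.
One solution: (527, 9936).
General: x = 527 + 628t, y = 9936 - 1925t.
x ≥ 0 ⇒ t ≥ 0; y ≥ 0 ⇒ t ≤ 5. So t ∈ [0, 5]: 6 solutions.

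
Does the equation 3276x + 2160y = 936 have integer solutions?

yes

gcd(3276, 2160):
  3276 = 1×2160 + 1116
  2160 = 1×1116 + 1044
  1116 = 1×1044 + 72
  1044 = 14×72 + 36
  72 = 2×36
so gcd(3276, 2160) = 36.
36 divides 936, so integer solutions exist.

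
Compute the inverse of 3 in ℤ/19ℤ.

gcd(19, 3) = 1.
By Bézout, 3*(-6) + 19*(1) = 1.
So 3*-6 ≡ 1 (mod 19), and -6 mod 19 = 13.

13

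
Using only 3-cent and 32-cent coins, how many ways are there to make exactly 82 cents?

1

Need nonnegative integers with 3j + 32k = 82.
gcd(3, 32) = 1, and 3·(11) + 32·(-1) = 1.
So (j₀, k₀) = (902, -82); general j = 902 + 32t, k = -82 - 3t.
j ≥ 0 ⇒ t ≥ -28; k ≥ 0 ⇒ t ≤ -28. That's 1 value of t.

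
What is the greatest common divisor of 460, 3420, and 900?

gcd(3420, 460):
  3420 = 7·460 + 200
  460 = 2·200 + 60
  200 = 3·60 + 20
  60 = 3·20
so gcd(3420, 460) = 20.
gcd(20, 900) = 20.

20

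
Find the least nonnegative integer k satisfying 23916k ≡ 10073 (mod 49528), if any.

no solution

gcd(49528, 23916) = 4.
4 does not divide 10073, so the congruence has no solution.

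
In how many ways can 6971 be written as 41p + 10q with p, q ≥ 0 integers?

17

gcd(41, 10) = 1  (41 = 4×10 + 1, 10 = 10×1).
Back-substituting, 41×(1) + 10×(-4) = 1.
Scale by 6971: one solution is (6971, -27884). Reduce p mod 10: (1, 693).
General: p = 1 + 10t, q = 693 - 41t.
p ≥ 0 ⇒ t ≥ 0; q ≥ 0 ⇒ t ≤ 16. So t ∈ [0, 16]: 17 solutions.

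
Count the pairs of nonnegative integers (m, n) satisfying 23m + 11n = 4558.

18

gcd(23, 11) = 1  (23 = 2·11 + 1, 11 = 11·1).
Back-substituting, 23·(1) + 11·(-2) = 1.
Scale by 4558: one solution is (4558, -9116). Reduce m mod 11: (4, 406).
General: m = 4 + 11t, n = 406 - 23t.
m ≥ 0 ⇒ t ≥ 0; n ≥ 0 ⇒ t ≤ 17. So t ∈ [0, 17]: 18 solutions.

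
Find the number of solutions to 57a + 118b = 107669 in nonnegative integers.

gcd(118, 57) = 1.
By Bézout, 57·(29) + 118·(-14) = 1.
One solution: (3, 911).
General: a = 3 + 118t, b = 911 - 57t.
a ≥ 0 ⇒ t ≥ 0; b ≥ 0 ⇒ t ≤ 15. So t ∈ [0, 15]: 16 solutions.

16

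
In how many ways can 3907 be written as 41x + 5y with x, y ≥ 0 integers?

gcd(41, 5) = 1.
By Bézout, 41·(1) + 5·(-8) = 1.
One solution: (2, 765).
General: x = 2 + 5t, y = 765 - 41t.
x ≥ 0 ⇒ t ≥ 0; y ≥ 0 ⇒ t ≤ 18. So t ∈ [0, 18]: 19 solutions.

19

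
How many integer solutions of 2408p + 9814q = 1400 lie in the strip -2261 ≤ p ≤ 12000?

20

gcd(9814, 2408):
  9814 = 4·2408 + 182
  2408 = 13·182 + 42
  182 = 4·42 + 14
  42 = 3·14
so gcd(9814, 2408) = 14.
Back-substitute for Bézout coefficients:
  14 = 182 - 4·42
  ... = 2408·(-216) + 9814·(53)
Scale by 100: particular solution (-21600, 5300); reduce p mod 701: (131, -32).
General solution: p = 131 + 701t, q = -32 - 172t for integer t.
-2261 ≤ 131 + 701t ≤ 12000 gives t ∈ [-3, 16], which is 20 values.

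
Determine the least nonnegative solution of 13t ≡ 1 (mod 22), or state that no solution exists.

17

gcd(22, 13):
  22 = 1×13 + 9
  13 = 1×9 + 4
  9 = 2×4 + 1
  4 = 4×1
so gcd(22, 13) = 1.
1 divides 1, so solutions exist.
Back-substitute for Bézout coefficients:
  1 = 9 - 2×4
  ... = 13×(-5) + 22×(3)
So 13×(-5) ≡ 1 (mod 22); multiply by 1: t ≡ -5 (mod 22).
Smallest nonnegative: t = -5 mod 22 = 17.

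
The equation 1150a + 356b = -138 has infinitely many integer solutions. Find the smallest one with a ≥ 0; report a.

gcd(1150, 356) = 2.
2 divides -138, so solutions exist.
By Bézout, 1150*(-13) + 356*(42) = 2.
Scale by -138/2 = -69: (a₀, b₀) = (897, -2898).
General solution: a = 897 + 178t, b = -2898 - 575t for integer t.
a ≥ 0: smallest is 897 mod 178 = 7 (at t = -5), with b = -23.

7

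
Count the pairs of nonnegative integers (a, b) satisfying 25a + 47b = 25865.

gcd(47, 25):
  47 = 1×25 + 22
  25 = 1×22 + 3
  22 = 7×3 + 1
  3 = 3×1
so gcd(47, 25) = 1.
Back-substitute for Bézout coefficients:
  1 = 22 - 7×3
  ... = 25×(-15) + 47×(8)
Scale by 25865: one solution is (-387975, 206920). Reduce a mod 47: (10, 545).
General: a = 10 + 47t, b = 545 - 25t.
a ≥ 0 ⇒ t ≥ 0; b ≥ 0 ⇒ t ≤ 21. So t ∈ [0, 21]: 22 solutions.

22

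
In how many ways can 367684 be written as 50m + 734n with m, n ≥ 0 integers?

gcd(734, 50) = 2.
By Bézout, 50*(-44) + 734*(3) = 2.
One solution: (366, 476).
General: m = 366 + 367t, n = 476 - 25t.
m ≥ 0 ⇒ t ≥ 0; n ≥ 0 ⇒ t ≤ 19. So t ∈ [0, 19]: 20 solutions.

20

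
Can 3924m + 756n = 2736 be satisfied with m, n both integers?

gcd(3924, 756) = 36  (3924 = 5*756 + 144, 756 = 5*144 + 36, 144 = 4*36).
36 divides 2736, so integer solutions exist.

yes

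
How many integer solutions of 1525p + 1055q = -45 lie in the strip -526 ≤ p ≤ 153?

3

gcd(1525, 1055) = 5.
By Bézout, 1525×(-101) + 1055×(146) = 5.
Particular solution: (65, -94).
General solution: p = 65 + 211t, q = -94 - 305t for integer t.
-526 ≤ 65 + 211t ≤ 153 gives t ∈ [-2, 0], which is 3 values.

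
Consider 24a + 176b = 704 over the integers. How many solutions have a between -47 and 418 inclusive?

gcd(176, 24) = 8.
By Bézout, 24×(-7) + 176×(1) = 8.
Particular solution: (0, 4).
General solution: a = 0 + 22t, b = 4 - 3t for integer t.
-47 ≤ 0 + 22t ≤ 418 gives t ∈ [-2, 19], which is 22 values.

22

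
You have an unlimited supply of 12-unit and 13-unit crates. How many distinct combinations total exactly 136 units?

1

Need nonnegative integers with 12j + 13k = 136.
gcd(12, 13) = 1, and 12·(-1) + 13·(1) = 1.
So (j₀, k₀) = (-136, 136); general j = -136 + 13t, k = 136 - 12t.
j ≥ 0 ⇒ t ≥ 11; k ≥ 0 ⇒ t ≤ 11. That's 1 value of t.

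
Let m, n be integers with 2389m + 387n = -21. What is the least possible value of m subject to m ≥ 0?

69

gcd(2389, 387):
  2389 = 6·387 + 67
  387 = 5·67 + 52
  67 = 1·52 + 15
  52 = 3·15 + 7
  15 = 2·7 + 1
  7 = 7·1
so gcd(2389, 387) = 1.
1 divides -21, so solutions exist.
Back-substitute for Bézout coefficients:
  1 = 15 - 2·7
  ... = 2389·(52) + 387·(-321)
Scale by -21/1 = -21: (m₀, n₀) = (-1092, 6741).
General solution: m = -1092 + 387t, n = 6741 - 2389t for integer t.
m ≥ 0: smallest is -1092 mod 387 = 69 (at t = 3), with n = -426.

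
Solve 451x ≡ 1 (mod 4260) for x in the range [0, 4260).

3391

gcd(4260, 451) = 1.
By Bézout, 451×(-869) + 4260×(92) = 1.
So 451×-869 ≡ 1 (mod 4260), and -869 mod 4260 = 3391.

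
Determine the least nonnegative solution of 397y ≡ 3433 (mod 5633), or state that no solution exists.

gcd(5633, 397) = 1.
1 divides 3433, so solutions exist.
By Bézout, 397×(-1277) + 5633×(90) = 1.
So 397×(-1277) ≡ 1 (mod 5633); multiply by 3433: y ≡ -4383941 (mod 5633).
Smallest nonnegative: y = -4383941 mod 5633 = 4166.

4166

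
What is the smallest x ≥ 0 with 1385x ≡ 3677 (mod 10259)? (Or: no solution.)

9795

gcd(10259, 1385) = 1  (10259 = 7*1385 + 564, 1385 = 2*564 + 257, 564 = 2*257 + 50, 257 = 5*50 + 7, 50 = 7*7 + 1, 7 = 7*1).
1 divides 3677, so solutions exist.
Back-substituting, 1385*(-1437) + 10259*(194) = 1.
So 1385*(-1437) ≡ 1 (mod 10259); multiply by 3677: x ≡ -5283849 (mod 10259).
Smallest nonnegative: x = -5283849 mod 10259 = 9795.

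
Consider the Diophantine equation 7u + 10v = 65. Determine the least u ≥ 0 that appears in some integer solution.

5

gcd(10, 7) = 1  (10 = 1*7 + 3, 7 = 2*3 + 1, 3 = 3*1).
1 divides 65, so solutions exist.
Back-substituting, 7*(3) + 10*(-2) = 1.
Scale by 65/1 = 65: (u₀, v₀) = (195, -130).
General solution: u = 195 + 10t, v = -130 - 7t for integer t.
u ≥ 0: smallest is 195 mod 10 = 5 (at t = -19), with v = 3.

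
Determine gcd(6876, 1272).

12

gcd(6876, 1272):
  6876 = 5×1272 + 516
  1272 = 2×516 + 240
  516 = 2×240 + 36
  240 = 6×36 + 24
  36 = 1×24 + 12
  24 = 2×12
so gcd(6876, 1272) = 12.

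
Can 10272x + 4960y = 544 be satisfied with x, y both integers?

yes

gcd(10272, 4960) = 32.
32 divides 544, so integer solutions exist.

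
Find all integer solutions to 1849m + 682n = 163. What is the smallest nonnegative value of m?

515

gcd(1849, 682) = 1  (1849 = 2×682 + 485, 682 = 1×485 + 197, 485 = 2×197 + 91, 197 = 2×91 + 15, 91 = 6×15 + 1, 15 = 15×1).
1 divides 163, so solutions exist.
Back-substituting, 1849×(45) + 682×(-122) = 1.
Scale by 163/1 = 163: (m₀, n₀) = (7335, -19886).
General solution: m = 7335 + 682t, n = -19886 - 1849t for integer t.
m ≥ 0: smallest is 7335 mod 682 = 515 (at t = -10), with n = -1396.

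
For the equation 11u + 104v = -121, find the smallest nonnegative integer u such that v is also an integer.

gcd(104, 11):
  104 = 9*11 + 5
  11 = 2*5 + 1
  5 = 5*1
so gcd(104, 11) = 1.
1 divides -121, so solutions exist.
Back-substitute for Bézout coefficients:
  1 = 11 - 2*5
  ... = 11*(19) + 104*(-2)
Scale by -121/1 = -121: (u₀, v₀) = (-2299, 242).
General solution: u = -2299 + 104t, v = 242 - 11t for integer t.
u ≥ 0: smallest is -2299 mod 104 = 93 (at t = 23), with v = -11.

93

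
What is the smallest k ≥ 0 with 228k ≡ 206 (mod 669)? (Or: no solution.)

no solution

gcd(669, 228) = 3  (669 = 2*228 + 213, 228 = 1*213 + 15, 213 = 14*15 + 3, 15 = 5*3).
3 does not divide 206, so the congruence has no solution.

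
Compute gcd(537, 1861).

1

gcd(1861, 537):
  1861 = 3*537 + 250
  537 = 2*250 + 37
  250 = 6*37 + 28
  37 = 1*28 + 9
  28 = 3*9 + 1
  9 = 9*1
so gcd(1861, 537) = 1.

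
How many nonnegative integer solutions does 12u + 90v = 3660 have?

gcd(90, 12) = 6.
By Bézout, 12*(-7) + 90*(1) = 6.
One solution: (5, 40).
General: u = 5 + 15t, v = 40 - 2t.
u ≥ 0 ⇒ t ≥ 0; v ≥ 0 ⇒ t ≤ 20. So t ∈ [0, 20]: 21 solutions.

21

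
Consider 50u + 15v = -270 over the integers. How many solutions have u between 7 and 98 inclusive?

gcd(50, 15) = 5.
By Bézout, 50·(1) + 15·(-3) = 5.
Particular solution: (0, -18).
General solution: u = 0 + 3t, v = -18 - 10t for integer t.
7 ≤ 0 + 3t ≤ 98 gives t ∈ [3, 32], which is 30 values.

30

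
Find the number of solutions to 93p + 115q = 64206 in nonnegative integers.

6

gcd(115, 93):
  115 = 1·93 + 22
  93 = 4·22 + 5
  22 = 4·5 + 2
  5 = 2·2 + 1
  2 = 2·1
so gcd(115, 93) = 1.
Back-substitute for Bézout coefficients:
  1 = 5 - 2·2
  ... = 93·(47) + 115·(-38)
Scale by 64206: one solution is (3017682, -2439828). Reduce p mod 115: (82, 492).
General: p = 82 + 115t, q = 492 - 93t.
p ≥ 0 ⇒ t ≥ 0; q ≥ 0 ⇒ t ≤ 5. So t ∈ [0, 5]: 6 solutions.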